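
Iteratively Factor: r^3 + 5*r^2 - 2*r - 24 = (r + 3)*(r^2 + 2*r - 8) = (r + 3)*(r + 4)*(r - 2)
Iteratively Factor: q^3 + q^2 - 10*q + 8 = (q + 4)*(q^2 - 3*q + 2) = (q - 1)*(q + 4)*(q - 2)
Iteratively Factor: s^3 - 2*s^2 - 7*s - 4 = (s + 1)*(s^2 - 3*s - 4) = (s + 1)^2*(s - 4)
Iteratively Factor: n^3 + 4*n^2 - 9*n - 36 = (n + 3)*(n^2 + n - 12) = (n + 3)*(n + 4)*(n - 3)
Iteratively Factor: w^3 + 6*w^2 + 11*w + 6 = (w + 1)*(w^2 + 5*w + 6) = (w + 1)*(w + 2)*(w + 3)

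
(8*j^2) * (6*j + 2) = 48*j^3 + 16*j^2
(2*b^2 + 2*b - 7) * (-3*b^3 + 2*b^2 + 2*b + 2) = -6*b^5 - 2*b^4 + 29*b^3 - 6*b^2 - 10*b - 14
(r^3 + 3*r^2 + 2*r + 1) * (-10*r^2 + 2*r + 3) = -10*r^5 - 28*r^4 - 11*r^3 + 3*r^2 + 8*r + 3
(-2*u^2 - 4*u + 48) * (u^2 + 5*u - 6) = -2*u^4 - 14*u^3 + 40*u^2 + 264*u - 288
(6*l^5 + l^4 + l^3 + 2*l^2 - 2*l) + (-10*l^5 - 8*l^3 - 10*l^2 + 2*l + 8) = -4*l^5 + l^4 - 7*l^3 - 8*l^2 + 8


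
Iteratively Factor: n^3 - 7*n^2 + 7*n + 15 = (n - 5)*(n^2 - 2*n - 3) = (n - 5)*(n - 3)*(n + 1)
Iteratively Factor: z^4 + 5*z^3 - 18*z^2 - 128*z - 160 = (z - 5)*(z^3 + 10*z^2 + 32*z + 32) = (z - 5)*(z + 4)*(z^2 + 6*z + 8) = (z - 5)*(z + 2)*(z + 4)*(z + 4)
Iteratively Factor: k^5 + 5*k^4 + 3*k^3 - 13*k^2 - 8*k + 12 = (k + 2)*(k^4 + 3*k^3 - 3*k^2 - 7*k + 6) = (k - 1)*(k + 2)*(k^3 + 4*k^2 + k - 6) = (k - 1)^2*(k + 2)*(k^2 + 5*k + 6) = (k - 1)^2*(k + 2)*(k + 3)*(k + 2)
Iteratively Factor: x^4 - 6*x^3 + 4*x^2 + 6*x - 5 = (x - 1)*(x^3 - 5*x^2 - x + 5) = (x - 1)^2*(x^2 - 4*x - 5) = (x - 1)^2*(x + 1)*(x - 5)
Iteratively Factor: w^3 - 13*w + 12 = (w - 3)*(w^2 + 3*w - 4) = (w - 3)*(w + 4)*(w - 1)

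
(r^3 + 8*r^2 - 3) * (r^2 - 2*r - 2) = r^5 + 6*r^4 - 18*r^3 - 19*r^2 + 6*r + 6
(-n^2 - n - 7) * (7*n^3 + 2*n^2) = -7*n^5 - 9*n^4 - 51*n^3 - 14*n^2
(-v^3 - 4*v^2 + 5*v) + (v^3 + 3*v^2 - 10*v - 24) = -v^2 - 5*v - 24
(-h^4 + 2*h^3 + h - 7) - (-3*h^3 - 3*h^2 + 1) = -h^4 + 5*h^3 + 3*h^2 + h - 8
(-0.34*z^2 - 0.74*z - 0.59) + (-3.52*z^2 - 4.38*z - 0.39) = -3.86*z^2 - 5.12*z - 0.98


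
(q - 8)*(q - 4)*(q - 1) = q^3 - 13*q^2 + 44*q - 32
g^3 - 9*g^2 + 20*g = g*(g - 5)*(g - 4)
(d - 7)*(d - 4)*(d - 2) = d^3 - 13*d^2 + 50*d - 56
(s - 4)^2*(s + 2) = s^3 - 6*s^2 + 32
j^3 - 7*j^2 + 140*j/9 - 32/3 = (j - 3)*(j - 8/3)*(j - 4/3)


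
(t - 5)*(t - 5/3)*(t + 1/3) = t^3 - 19*t^2/3 + 55*t/9 + 25/9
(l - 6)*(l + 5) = l^2 - l - 30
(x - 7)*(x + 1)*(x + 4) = x^3 - 2*x^2 - 31*x - 28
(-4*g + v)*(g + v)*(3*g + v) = -12*g^3 - 13*g^2*v + v^3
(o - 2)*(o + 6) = o^2 + 4*o - 12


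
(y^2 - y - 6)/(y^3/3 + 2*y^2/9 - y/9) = 9*(y^2 - y - 6)/(y*(3*y^2 + 2*y - 1))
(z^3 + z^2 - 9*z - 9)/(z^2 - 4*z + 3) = (z^2 + 4*z + 3)/(z - 1)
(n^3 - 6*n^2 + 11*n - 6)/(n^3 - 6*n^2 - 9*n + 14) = (n^2 - 5*n + 6)/(n^2 - 5*n - 14)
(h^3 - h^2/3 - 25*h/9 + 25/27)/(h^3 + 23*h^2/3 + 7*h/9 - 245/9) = (9*h^2 + 12*h - 5)/(3*(3*h^2 + 28*h + 49))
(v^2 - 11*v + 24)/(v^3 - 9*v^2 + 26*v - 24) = (v - 8)/(v^2 - 6*v + 8)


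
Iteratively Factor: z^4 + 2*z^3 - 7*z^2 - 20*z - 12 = (z + 2)*(z^3 - 7*z - 6) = (z + 2)^2*(z^2 - 2*z - 3) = (z + 1)*(z + 2)^2*(z - 3)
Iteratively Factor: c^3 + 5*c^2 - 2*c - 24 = (c - 2)*(c^2 + 7*c + 12) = (c - 2)*(c + 4)*(c + 3)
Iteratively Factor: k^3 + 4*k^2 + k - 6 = (k + 2)*(k^2 + 2*k - 3) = (k - 1)*(k + 2)*(k + 3)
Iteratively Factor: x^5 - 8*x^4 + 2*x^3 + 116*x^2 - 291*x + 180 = (x - 1)*(x^4 - 7*x^3 - 5*x^2 + 111*x - 180) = (x - 3)*(x - 1)*(x^3 - 4*x^2 - 17*x + 60) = (x - 5)*(x - 3)*(x - 1)*(x^2 + x - 12) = (x - 5)*(x - 3)^2*(x - 1)*(x + 4)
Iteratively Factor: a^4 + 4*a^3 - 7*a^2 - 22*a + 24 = (a - 2)*(a^3 + 6*a^2 + 5*a - 12) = (a - 2)*(a + 4)*(a^2 + 2*a - 3) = (a - 2)*(a - 1)*(a + 4)*(a + 3)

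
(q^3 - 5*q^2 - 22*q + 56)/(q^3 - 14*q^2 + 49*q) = (q^2 + 2*q - 8)/(q*(q - 7))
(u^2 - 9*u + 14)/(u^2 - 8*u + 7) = (u - 2)/(u - 1)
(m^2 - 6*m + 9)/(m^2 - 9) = (m - 3)/(m + 3)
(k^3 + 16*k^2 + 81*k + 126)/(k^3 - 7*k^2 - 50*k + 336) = (k^2 + 9*k + 18)/(k^2 - 14*k + 48)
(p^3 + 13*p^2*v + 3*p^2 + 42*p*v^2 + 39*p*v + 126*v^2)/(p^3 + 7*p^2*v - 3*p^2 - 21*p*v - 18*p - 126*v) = (p + 6*v)/(p - 6)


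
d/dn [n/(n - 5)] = -5/(n - 5)^2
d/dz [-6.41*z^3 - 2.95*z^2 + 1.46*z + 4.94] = -19.23*z^2 - 5.9*z + 1.46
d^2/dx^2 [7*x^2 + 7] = 14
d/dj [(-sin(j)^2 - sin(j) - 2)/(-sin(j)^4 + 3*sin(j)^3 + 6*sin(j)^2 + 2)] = 2*(-sin(j)^5 - sin(j)^3 + 12*sin(j)^2 + 10*sin(j) - 1)*cos(j)/(sin(j)^4 - 3*sin(j)^3 - 6*sin(j)^2 - 2)^2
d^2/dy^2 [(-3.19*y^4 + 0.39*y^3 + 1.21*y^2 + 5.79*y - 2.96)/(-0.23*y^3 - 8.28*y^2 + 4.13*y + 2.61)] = (4.44089209850063e-16*y^8 + 444.820368*y^6 - 647.089866*y^5 - 161.147172*y^4 - 287.623434000001*y^3 + 1237.667334*y^2 - 1363.366242*y + 337.251796)/(0.012167*y^9 + 1.314036*y^8 + 46.649865*y^7 + 520.058313*y^6 - 867.492219*y^5 - 98.243442*y^4 + 469.770976*y^3 + 35.657037*y^2 - 84.401919*y - 17.779581)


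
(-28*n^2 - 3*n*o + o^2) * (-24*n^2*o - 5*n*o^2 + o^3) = 672*n^4*o + 212*n^3*o^2 - 37*n^2*o^3 - 8*n*o^4 + o^5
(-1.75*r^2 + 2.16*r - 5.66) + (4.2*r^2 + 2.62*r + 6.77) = 2.45*r^2 + 4.78*r + 1.11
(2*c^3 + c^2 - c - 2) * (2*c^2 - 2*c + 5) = 4*c^5 - 2*c^4 + 6*c^3 + 3*c^2 - c - 10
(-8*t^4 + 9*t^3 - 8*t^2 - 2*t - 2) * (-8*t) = 64*t^5 - 72*t^4 + 64*t^3 + 16*t^2 + 16*t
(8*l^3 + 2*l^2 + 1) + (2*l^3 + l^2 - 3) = 10*l^3 + 3*l^2 - 2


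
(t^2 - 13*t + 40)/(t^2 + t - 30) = (t - 8)/(t + 6)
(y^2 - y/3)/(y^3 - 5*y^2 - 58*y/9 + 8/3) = 3*y/(3*y^2 - 14*y - 24)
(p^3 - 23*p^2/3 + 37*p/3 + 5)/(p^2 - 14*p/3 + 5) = (3*p^2 - 14*p - 5)/(3*p - 5)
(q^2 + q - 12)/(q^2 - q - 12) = (-q^2 - q + 12)/(-q^2 + q + 12)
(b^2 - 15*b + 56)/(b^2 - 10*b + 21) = (b - 8)/(b - 3)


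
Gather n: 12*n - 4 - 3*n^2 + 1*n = -3*n^2 + 13*n - 4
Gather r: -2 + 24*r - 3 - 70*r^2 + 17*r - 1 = -70*r^2 + 41*r - 6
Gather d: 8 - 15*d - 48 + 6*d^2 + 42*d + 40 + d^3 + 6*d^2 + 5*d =d^3 + 12*d^2 + 32*d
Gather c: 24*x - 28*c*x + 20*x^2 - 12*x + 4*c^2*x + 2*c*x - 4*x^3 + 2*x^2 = 4*c^2*x - 26*c*x - 4*x^3 + 22*x^2 + 12*x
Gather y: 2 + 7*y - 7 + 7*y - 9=14*y - 14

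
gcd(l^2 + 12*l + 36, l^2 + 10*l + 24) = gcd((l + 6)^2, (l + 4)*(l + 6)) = l + 6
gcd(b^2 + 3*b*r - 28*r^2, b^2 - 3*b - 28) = 1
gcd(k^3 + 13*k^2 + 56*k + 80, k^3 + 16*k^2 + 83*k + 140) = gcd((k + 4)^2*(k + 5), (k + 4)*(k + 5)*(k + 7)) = k^2 + 9*k + 20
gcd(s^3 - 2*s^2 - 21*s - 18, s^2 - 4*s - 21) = s + 3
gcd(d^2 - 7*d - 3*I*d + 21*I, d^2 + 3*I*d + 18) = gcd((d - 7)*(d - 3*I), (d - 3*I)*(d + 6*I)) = d - 3*I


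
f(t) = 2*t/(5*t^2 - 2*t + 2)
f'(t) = 2*t*(2 - 10*t)/(5*t^2 - 2*t + 2)^2 + 2/(5*t^2 - 2*t + 2)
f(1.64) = 0.27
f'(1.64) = -0.15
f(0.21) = 0.23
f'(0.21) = 1.10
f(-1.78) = -0.17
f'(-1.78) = -0.06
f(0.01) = 0.01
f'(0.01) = 1.02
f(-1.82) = -0.16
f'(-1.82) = -0.06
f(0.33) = 0.35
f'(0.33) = 0.82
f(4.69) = 0.09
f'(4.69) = -0.02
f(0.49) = 0.44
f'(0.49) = 0.32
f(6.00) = 0.07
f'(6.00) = -0.01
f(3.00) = 0.15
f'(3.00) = -0.05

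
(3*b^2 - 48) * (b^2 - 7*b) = 3*b^4 - 21*b^3 - 48*b^2 + 336*b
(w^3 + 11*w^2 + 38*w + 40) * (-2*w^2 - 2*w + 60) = -2*w^5 - 24*w^4 - 38*w^3 + 504*w^2 + 2200*w + 2400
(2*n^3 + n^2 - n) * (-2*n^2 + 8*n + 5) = -4*n^5 + 14*n^4 + 20*n^3 - 3*n^2 - 5*n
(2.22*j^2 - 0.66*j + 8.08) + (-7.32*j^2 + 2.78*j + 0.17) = -5.1*j^2 + 2.12*j + 8.25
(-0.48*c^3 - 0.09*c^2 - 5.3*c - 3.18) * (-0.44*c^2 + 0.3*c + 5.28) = 0.2112*c^5 - 0.1044*c^4 - 0.2294*c^3 - 0.666*c^2 - 28.938*c - 16.7904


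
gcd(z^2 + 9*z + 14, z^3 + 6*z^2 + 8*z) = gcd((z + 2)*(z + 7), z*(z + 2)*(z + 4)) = z + 2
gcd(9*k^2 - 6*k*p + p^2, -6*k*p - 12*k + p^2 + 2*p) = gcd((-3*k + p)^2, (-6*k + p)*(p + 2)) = 1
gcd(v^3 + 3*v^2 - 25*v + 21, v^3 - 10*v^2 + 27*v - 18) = v^2 - 4*v + 3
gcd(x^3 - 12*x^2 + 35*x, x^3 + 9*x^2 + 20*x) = x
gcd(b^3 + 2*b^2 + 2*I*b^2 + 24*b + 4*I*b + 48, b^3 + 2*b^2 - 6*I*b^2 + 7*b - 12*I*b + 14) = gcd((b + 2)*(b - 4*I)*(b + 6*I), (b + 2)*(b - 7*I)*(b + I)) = b + 2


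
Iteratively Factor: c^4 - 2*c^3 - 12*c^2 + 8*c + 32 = (c - 4)*(c^3 + 2*c^2 - 4*c - 8) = (c - 4)*(c + 2)*(c^2 - 4) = (c - 4)*(c + 2)^2*(c - 2)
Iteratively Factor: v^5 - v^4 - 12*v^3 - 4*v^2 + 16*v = (v)*(v^4 - v^3 - 12*v^2 - 4*v + 16) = v*(v - 4)*(v^3 + 3*v^2 - 4) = v*(v - 4)*(v + 2)*(v^2 + v - 2) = v*(v - 4)*(v + 2)^2*(v - 1)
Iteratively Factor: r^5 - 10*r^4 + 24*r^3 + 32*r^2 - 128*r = (r - 4)*(r^4 - 6*r^3 + 32*r) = (r - 4)*(r + 2)*(r^3 - 8*r^2 + 16*r) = (r - 4)^2*(r + 2)*(r^2 - 4*r) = (r - 4)^3*(r + 2)*(r)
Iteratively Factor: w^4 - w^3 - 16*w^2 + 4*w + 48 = (w + 3)*(w^3 - 4*w^2 - 4*w + 16) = (w + 2)*(w + 3)*(w^2 - 6*w + 8) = (w - 2)*(w + 2)*(w + 3)*(w - 4)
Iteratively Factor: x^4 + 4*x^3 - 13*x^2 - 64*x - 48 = (x + 3)*(x^3 + x^2 - 16*x - 16) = (x + 1)*(x + 3)*(x^2 - 16) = (x - 4)*(x + 1)*(x + 3)*(x + 4)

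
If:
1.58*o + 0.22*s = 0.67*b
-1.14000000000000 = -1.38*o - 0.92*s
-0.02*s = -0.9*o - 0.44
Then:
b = -0.43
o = -0.45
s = 1.91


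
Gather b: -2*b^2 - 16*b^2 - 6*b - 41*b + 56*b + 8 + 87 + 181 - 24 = -18*b^2 + 9*b + 252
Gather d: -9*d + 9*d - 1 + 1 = 0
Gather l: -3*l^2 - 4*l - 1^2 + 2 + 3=-3*l^2 - 4*l + 4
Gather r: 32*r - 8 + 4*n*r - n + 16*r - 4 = -n + r*(4*n + 48) - 12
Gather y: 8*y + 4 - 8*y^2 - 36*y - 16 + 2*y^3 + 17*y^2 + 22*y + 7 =2*y^3 + 9*y^2 - 6*y - 5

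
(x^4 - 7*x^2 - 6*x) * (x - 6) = x^5 - 6*x^4 - 7*x^3 + 36*x^2 + 36*x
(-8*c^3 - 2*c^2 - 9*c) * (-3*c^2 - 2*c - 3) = 24*c^5 + 22*c^4 + 55*c^3 + 24*c^2 + 27*c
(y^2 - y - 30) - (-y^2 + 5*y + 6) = 2*y^2 - 6*y - 36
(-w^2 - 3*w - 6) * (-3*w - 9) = 3*w^3 + 18*w^2 + 45*w + 54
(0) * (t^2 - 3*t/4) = 0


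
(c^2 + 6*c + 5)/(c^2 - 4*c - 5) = (c + 5)/(c - 5)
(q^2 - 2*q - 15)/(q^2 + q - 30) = (q + 3)/(q + 6)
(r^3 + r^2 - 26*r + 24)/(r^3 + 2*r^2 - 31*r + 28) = (r + 6)/(r + 7)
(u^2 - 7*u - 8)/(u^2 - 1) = (u - 8)/(u - 1)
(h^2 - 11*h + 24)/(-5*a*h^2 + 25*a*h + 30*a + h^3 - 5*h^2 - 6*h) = (-h^2 + 11*h - 24)/(5*a*h^2 - 25*a*h - 30*a - h^3 + 5*h^2 + 6*h)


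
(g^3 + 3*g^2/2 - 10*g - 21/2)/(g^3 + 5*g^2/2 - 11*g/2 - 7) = (g - 3)/(g - 2)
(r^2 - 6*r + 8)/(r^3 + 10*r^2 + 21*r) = (r^2 - 6*r + 8)/(r*(r^2 + 10*r + 21))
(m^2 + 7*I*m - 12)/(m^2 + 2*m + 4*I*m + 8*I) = (m + 3*I)/(m + 2)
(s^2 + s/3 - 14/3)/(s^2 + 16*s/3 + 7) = (s - 2)/(s + 3)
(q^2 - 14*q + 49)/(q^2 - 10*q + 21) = (q - 7)/(q - 3)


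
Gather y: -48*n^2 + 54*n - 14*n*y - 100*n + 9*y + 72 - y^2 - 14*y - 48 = -48*n^2 - 46*n - y^2 + y*(-14*n - 5) + 24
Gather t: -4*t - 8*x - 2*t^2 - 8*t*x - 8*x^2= -2*t^2 + t*(-8*x - 4) - 8*x^2 - 8*x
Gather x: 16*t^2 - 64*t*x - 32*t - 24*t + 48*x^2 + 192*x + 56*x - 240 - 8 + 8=16*t^2 - 56*t + 48*x^2 + x*(248 - 64*t) - 240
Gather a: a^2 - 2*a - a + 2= a^2 - 3*a + 2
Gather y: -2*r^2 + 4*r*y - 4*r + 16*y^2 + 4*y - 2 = -2*r^2 - 4*r + 16*y^2 + y*(4*r + 4) - 2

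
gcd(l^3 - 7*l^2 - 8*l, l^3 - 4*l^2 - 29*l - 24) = l^2 - 7*l - 8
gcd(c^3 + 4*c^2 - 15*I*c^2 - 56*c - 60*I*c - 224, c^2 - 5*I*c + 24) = c - 8*I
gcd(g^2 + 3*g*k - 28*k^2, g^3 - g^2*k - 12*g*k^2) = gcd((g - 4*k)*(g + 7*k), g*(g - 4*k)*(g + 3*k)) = g - 4*k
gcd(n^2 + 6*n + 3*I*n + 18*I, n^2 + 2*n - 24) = n + 6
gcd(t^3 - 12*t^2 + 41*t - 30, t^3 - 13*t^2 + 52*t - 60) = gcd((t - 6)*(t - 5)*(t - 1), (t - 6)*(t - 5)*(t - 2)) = t^2 - 11*t + 30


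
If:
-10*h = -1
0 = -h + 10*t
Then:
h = 1/10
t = 1/100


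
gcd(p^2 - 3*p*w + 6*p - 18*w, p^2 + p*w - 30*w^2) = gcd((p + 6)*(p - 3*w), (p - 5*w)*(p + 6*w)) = 1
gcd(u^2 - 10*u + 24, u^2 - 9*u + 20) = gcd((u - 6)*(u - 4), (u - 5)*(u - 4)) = u - 4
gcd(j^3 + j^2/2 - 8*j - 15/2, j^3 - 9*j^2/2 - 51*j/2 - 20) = j^2 + 7*j/2 + 5/2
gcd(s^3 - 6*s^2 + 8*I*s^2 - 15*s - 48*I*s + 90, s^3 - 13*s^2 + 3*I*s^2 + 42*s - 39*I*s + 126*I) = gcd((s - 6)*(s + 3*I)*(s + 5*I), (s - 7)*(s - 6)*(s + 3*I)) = s^2 + s*(-6 + 3*I) - 18*I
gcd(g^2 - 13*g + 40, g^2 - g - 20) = g - 5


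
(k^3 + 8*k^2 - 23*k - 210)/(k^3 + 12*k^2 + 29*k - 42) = (k - 5)/(k - 1)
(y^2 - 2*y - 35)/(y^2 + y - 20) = (y - 7)/(y - 4)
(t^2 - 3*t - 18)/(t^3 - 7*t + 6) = (t - 6)/(t^2 - 3*t + 2)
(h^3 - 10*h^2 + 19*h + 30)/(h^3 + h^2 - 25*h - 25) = (h - 6)/(h + 5)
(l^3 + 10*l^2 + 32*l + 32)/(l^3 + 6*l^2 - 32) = (l + 2)/(l - 2)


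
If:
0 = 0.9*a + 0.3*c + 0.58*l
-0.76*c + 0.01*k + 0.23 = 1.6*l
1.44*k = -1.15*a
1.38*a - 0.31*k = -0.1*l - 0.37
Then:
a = -0.16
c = 2.54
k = 0.13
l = -1.06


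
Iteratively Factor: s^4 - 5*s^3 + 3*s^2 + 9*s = (s - 3)*(s^3 - 2*s^2 - 3*s) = (s - 3)*(s + 1)*(s^2 - 3*s) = (s - 3)^2*(s + 1)*(s)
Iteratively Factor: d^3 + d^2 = (d + 1)*(d^2) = d*(d + 1)*(d)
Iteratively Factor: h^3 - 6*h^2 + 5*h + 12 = (h - 4)*(h^2 - 2*h - 3) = (h - 4)*(h - 3)*(h + 1)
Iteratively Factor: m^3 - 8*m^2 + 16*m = (m)*(m^2 - 8*m + 16) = m*(m - 4)*(m - 4)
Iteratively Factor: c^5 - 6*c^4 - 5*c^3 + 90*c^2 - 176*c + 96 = (c - 1)*(c^4 - 5*c^3 - 10*c^2 + 80*c - 96) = (c - 1)*(c + 4)*(c^3 - 9*c^2 + 26*c - 24) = (c - 2)*(c - 1)*(c + 4)*(c^2 - 7*c + 12) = (c - 3)*(c - 2)*(c - 1)*(c + 4)*(c - 4)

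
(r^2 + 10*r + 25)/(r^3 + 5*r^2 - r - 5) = (r + 5)/(r^2 - 1)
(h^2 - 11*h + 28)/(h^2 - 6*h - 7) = (h - 4)/(h + 1)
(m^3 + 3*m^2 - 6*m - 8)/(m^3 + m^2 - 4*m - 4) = (m + 4)/(m + 2)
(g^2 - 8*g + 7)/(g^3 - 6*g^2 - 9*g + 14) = 1/(g + 2)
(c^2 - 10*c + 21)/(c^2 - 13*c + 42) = (c - 3)/(c - 6)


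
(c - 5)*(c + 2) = c^2 - 3*c - 10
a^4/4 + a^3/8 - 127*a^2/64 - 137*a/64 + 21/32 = (a/4 + 1/2)*(a - 3)*(a - 1/4)*(a + 7/4)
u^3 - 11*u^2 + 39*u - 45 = (u - 5)*(u - 3)^2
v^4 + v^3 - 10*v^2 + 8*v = v*(v - 2)*(v - 1)*(v + 4)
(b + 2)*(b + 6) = b^2 + 8*b + 12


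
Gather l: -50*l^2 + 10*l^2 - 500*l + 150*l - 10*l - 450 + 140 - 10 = -40*l^2 - 360*l - 320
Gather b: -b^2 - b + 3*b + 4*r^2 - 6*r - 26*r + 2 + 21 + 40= -b^2 + 2*b + 4*r^2 - 32*r + 63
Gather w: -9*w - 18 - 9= -9*w - 27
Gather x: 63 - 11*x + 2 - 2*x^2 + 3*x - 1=-2*x^2 - 8*x + 64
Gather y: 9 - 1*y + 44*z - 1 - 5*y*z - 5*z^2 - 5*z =y*(-5*z - 1) - 5*z^2 + 39*z + 8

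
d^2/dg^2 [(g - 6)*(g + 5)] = 2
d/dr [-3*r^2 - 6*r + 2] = -6*r - 6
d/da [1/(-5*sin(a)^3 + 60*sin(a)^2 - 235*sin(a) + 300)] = (3*sin(a)^2 - 24*sin(a) + 47)*cos(a)/(5*(sin(a)^3 - 12*sin(a)^2 + 47*sin(a) - 60)^2)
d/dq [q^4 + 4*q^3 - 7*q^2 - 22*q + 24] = 4*q^3 + 12*q^2 - 14*q - 22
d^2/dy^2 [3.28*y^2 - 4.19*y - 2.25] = 6.56000000000000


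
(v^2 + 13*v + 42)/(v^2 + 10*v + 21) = (v + 6)/(v + 3)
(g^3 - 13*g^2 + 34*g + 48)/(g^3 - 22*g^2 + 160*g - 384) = (g + 1)/(g - 8)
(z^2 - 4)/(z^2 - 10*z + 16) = (z + 2)/(z - 8)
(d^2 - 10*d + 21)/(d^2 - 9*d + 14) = (d - 3)/(d - 2)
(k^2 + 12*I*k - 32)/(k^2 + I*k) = (k^2 + 12*I*k - 32)/(k*(k + I))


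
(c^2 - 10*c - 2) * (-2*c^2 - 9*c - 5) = -2*c^4 + 11*c^3 + 89*c^2 + 68*c + 10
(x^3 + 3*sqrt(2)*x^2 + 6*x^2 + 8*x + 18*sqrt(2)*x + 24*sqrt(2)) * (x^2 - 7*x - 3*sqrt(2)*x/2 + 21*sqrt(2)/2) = x^5 - x^4 + 3*sqrt(2)*x^4/2 - 43*x^3 - 3*sqrt(2)*x^3/2 - 51*sqrt(2)*x^2 - 47*x^2 - 84*sqrt(2)*x + 306*x + 504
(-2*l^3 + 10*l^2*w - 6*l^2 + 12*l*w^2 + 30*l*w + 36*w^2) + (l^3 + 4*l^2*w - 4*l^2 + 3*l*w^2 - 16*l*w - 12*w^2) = -l^3 + 14*l^2*w - 10*l^2 + 15*l*w^2 + 14*l*w + 24*w^2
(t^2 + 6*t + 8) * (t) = t^3 + 6*t^2 + 8*t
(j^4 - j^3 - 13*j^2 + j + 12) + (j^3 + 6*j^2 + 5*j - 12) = j^4 - 7*j^2 + 6*j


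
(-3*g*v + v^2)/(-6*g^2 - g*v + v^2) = v/(2*g + v)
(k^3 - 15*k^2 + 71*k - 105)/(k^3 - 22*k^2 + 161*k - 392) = (k^2 - 8*k + 15)/(k^2 - 15*k + 56)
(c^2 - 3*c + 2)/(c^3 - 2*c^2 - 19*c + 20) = (c - 2)/(c^2 - c - 20)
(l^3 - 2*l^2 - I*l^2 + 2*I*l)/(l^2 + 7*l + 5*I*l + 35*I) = l*(l^2 - l*(2 + I) + 2*I)/(l^2 + l*(7 + 5*I) + 35*I)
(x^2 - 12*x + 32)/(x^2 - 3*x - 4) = (x - 8)/(x + 1)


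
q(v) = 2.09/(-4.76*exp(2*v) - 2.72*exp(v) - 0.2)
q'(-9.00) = 0.02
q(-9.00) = -10.43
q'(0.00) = 0.43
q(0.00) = -0.27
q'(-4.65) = 1.10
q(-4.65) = -9.23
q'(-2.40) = 2.88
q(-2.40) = -4.30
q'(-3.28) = 2.53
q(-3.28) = -6.76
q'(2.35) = 0.01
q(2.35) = -0.00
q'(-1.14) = 1.59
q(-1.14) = -1.34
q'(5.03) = 0.00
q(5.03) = -0.00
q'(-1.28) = 1.78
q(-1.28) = -1.58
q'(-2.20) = 2.79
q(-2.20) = -3.73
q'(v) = 2.09*(9.52*exp(2*v) + 2.72*exp(v))/(-4.76*exp(2*v) - 2.72*exp(v) - 0.2)^2 = (19.8968*exp(v) + 5.6848)*exp(v)/(4.76*exp(2*v) + 2.72*exp(v) + 0.2)^2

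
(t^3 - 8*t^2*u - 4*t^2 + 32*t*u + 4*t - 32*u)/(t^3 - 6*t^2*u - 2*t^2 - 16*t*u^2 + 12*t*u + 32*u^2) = (t - 2)/(t + 2*u)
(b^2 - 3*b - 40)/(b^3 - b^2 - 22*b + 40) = (b - 8)/(b^2 - 6*b + 8)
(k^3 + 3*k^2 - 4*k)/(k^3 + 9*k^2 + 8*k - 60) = k*(k^2 + 3*k - 4)/(k^3 + 9*k^2 + 8*k - 60)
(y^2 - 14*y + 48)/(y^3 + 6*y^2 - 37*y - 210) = (y - 8)/(y^2 + 12*y + 35)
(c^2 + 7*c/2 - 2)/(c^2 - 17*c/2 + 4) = (c + 4)/(c - 8)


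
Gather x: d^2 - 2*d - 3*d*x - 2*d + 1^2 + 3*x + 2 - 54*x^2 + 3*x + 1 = d^2 - 4*d - 54*x^2 + x*(6 - 3*d) + 4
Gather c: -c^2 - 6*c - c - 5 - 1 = -c^2 - 7*c - 6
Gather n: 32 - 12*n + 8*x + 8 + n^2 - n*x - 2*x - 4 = n^2 + n*(-x - 12) + 6*x + 36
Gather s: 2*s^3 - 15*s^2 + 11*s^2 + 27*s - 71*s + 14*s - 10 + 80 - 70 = 2*s^3 - 4*s^2 - 30*s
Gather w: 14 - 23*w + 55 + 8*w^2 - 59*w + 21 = 8*w^2 - 82*w + 90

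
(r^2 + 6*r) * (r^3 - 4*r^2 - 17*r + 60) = r^5 + 2*r^4 - 41*r^3 - 42*r^2 + 360*r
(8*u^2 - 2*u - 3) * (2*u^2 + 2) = 16*u^4 - 4*u^3 + 10*u^2 - 4*u - 6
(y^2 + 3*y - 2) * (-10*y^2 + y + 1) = -10*y^4 - 29*y^3 + 24*y^2 + y - 2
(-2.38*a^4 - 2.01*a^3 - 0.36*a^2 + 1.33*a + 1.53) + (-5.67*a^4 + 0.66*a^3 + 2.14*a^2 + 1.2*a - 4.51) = -8.05*a^4 - 1.35*a^3 + 1.78*a^2 + 2.53*a - 2.98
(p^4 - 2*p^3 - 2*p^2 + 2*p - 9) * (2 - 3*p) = -3*p^5 + 8*p^4 + 2*p^3 - 10*p^2 + 31*p - 18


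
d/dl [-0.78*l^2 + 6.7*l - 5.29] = 6.7 - 1.56*l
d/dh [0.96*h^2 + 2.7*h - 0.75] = 1.92*h + 2.7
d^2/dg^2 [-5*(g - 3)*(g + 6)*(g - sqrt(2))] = -30*g - 30 + 10*sqrt(2)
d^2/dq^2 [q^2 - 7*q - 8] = 2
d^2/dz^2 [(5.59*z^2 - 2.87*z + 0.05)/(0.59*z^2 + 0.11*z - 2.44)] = (-2.723676*z^3 + 48.388614*z^2 - 24.770442*z + 65.165802)/(0.205379*z^6 + 0.114873*z^5 - 2.526675*z^4 - 0.948805*z^3 + 10.4493*z^2 + 1.964688*z - 14.526784)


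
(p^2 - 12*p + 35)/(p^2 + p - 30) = (p - 7)/(p + 6)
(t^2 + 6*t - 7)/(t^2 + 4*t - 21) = (t - 1)/(t - 3)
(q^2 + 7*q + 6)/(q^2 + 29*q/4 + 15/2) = 4*(q + 1)/(4*q + 5)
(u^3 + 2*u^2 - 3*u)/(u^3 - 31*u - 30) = u*(-u^2 - 2*u + 3)/(-u^3 + 31*u + 30)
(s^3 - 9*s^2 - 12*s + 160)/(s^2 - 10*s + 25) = (s^2 - 4*s - 32)/(s - 5)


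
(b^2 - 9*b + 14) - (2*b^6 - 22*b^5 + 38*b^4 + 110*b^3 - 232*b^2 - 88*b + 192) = -2*b^6 + 22*b^5 - 38*b^4 - 110*b^3 + 233*b^2 + 79*b - 178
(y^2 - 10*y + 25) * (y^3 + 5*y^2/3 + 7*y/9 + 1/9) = y^5 - 25*y^4/3 + 82*y^3/9 + 34*y^2 + 55*y/3 + 25/9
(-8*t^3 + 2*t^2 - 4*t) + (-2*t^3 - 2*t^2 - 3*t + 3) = -10*t^3 - 7*t + 3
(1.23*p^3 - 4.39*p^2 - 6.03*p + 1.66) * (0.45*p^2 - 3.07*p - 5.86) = 0.5535*p^5 - 5.7516*p^4 + 3.556*p^3 + 44.9845*p^2 + 30.2396*p - 9.7276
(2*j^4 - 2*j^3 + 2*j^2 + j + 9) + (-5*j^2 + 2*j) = 2*j^4 - 2*j^3 - 3*j^2 + 3*j + 9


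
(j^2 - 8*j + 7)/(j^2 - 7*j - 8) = (-j^2 + 8*j - 7)/(-j^2 + 7*j + 8)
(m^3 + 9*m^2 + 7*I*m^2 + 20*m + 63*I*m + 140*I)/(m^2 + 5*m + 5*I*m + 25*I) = (m^2 + m*(4 + 7*I) + 28*I)/(m + 5*I)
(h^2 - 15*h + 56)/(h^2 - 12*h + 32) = (h - 7)/(h - 4)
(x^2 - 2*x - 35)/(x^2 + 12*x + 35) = (x - 7)/(x + 7)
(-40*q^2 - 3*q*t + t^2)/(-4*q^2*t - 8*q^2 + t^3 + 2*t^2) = (40*q^2 + 3*q*t - t^2)/(4*q^2*t + 8*q^2 - t^3 - 2*t^2)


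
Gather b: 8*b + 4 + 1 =8*b + 5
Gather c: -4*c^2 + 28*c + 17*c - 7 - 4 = -4*c^2 + 45*c - 11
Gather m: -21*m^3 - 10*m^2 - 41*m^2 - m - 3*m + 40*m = -21*m^3 - 51*m^2 + 36*m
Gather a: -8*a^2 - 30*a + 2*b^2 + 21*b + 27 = -8*a^2 - 30*a + 2*b^2 + 21*b + 27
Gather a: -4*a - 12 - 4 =-4*a - 16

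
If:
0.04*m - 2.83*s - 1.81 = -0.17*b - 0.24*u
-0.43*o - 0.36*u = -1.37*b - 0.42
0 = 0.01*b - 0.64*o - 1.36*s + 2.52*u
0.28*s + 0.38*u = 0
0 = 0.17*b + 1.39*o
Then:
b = -0.29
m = 45.89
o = 0.04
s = -0.01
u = 0.01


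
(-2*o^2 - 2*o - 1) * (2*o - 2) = -4*o^3 + 2*o + 2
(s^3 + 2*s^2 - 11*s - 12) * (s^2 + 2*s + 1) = s^5 + 4*s^4 - 6*s^3 - 32*s^2 - 35*s - 12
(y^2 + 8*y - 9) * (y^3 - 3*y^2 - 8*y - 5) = y^5 + 5*y^4 - 41*y^3 - 42*y^2 + 32*y + 45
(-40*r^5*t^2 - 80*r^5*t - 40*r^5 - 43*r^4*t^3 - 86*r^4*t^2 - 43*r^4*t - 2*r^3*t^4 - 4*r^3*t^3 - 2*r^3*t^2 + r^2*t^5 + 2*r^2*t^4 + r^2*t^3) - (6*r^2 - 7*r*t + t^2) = -40*r^5*t^2 - 80*r^5*t - 40*r^5 - 43*r^4*t^3 - 86*r^4*t^2 - 43*r^4*t - 2*r^3*t^4 - 4*r^3*t^3 - 2*r^3*t^2 + r^2*t^5 + 2*r^2*t^4 + r^2*t^3 - 6*r^2 + 7*r*t - t^2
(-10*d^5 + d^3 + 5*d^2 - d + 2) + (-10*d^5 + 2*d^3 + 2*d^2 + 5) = -20*d^5 + 3*d^3 + 7*d^2 - d + 7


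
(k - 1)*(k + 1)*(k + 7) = k^3 + 7*k^2 - k - 7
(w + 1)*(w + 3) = w^2 + 4*w + 3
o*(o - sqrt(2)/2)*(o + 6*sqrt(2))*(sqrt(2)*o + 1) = sqrt(2)*o^4 + 12*o^3 - sqrt(2)*o^2/2 - 6*o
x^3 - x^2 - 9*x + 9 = (x - 3)*(x - 1)*(x + 3)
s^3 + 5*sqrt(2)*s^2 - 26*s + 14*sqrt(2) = (s - sqrt(2))^2*(s + 7*sqrt(2))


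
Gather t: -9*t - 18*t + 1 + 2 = 3 - 27*t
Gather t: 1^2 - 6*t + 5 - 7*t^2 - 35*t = -7*t^2 - 41*t + 6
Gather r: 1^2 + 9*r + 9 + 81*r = 90*r + 10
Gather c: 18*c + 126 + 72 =18*c + 198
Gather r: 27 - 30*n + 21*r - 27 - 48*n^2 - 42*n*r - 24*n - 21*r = -48*n^2 - 42*n*r - 54*n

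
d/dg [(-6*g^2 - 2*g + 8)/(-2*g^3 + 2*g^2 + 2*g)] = (-3*g^4 - 2*g^3 + 10*g^2 - 8*g - 4)/(g^2*(g^4 - 2*g^3 - g^2 + 2*g + 1))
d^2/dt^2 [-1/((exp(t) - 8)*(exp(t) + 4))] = 4*(-exp(3*t) + 3*exp(2*t) - 36*exp(t) + 32)*exp(t)/(exp(6*t) - 12*exp(5*t) - 48*exp(4*t) + 704*exp(3*t) + 1536*exp(2*t) - 12288*exp(t) - 32768)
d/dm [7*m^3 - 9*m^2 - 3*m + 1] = 21*m^2 - 18*m - 3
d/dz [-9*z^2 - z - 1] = -18*z - 1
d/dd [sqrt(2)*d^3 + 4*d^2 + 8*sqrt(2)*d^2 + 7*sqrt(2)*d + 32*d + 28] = 3*sqrt(2)*d^2 + 8*d + 16*sqrt(2)*d + 7*sqrt(2) + 32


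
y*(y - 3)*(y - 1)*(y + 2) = y^4 - 2*y^3 - 5*y^2 + 6*y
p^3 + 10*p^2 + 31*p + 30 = (p + 2)*(p + 3)*(p + 5)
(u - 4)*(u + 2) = u^2 - 2*u - 8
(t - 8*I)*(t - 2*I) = t^2 - 10*I*t - 16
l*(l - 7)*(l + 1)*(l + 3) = l^4 - 3*l^3 - 25*l^2 - 21*l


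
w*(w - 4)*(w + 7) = w^3 + 3*w^2 - 28*w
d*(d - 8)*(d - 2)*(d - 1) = d^4 - 11*d^3 + 26*d^2 - 16*d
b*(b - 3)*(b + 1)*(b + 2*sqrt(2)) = b^4 - 2*b^3 + 2*sqrt(2)*b^3 - 4*sqrt(2)*b^2 - 3*b^2 - 6*sqrt(2)*b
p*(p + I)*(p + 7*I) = p^3 + 8*I*p^2 - 7*p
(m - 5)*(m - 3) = m^2 - 8*m + 15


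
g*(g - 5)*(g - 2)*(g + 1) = g^4 - 6*g^3 + 3*g^2 + 10*g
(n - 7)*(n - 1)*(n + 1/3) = n^3 - 23*n^2/3 + 13*n/3 + 7/3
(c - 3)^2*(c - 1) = c^3 - 7*c^2 + 15*c - 9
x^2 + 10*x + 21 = (x + 3)*(x + 7)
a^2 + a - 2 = (a - 1)*(a + 2)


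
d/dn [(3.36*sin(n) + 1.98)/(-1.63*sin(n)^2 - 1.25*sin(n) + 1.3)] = (5.4768*sin(n)^2 + 6.4548*sin(n) + 6.843)*cos(n)/(2.6569*sin(n)^4 + 4.075*sin(n)^3 - 2.6755*sin(n)^2 - 3.25*sin(n) + 1.69)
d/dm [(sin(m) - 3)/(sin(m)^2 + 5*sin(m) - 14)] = (6*sin(m) + cos(m)^2)*cos(m)/(sin(m)^2 + 5*sin(m) - 14)^2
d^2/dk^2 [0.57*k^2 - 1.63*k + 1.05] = 1.14000000000000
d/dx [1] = 0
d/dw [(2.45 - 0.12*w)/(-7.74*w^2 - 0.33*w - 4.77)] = (-0.9288*w^2 + 37.926*w + 1.3809)/(59.9076*w^4 + 5.1084*w^3 + 73.9485*w^2 + 3.1482*w + 22.7529)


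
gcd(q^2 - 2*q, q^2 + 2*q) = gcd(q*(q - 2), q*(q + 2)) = q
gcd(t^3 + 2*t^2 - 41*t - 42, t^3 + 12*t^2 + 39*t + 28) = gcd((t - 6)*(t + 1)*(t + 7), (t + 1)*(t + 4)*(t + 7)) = t^2 + 8*t + 7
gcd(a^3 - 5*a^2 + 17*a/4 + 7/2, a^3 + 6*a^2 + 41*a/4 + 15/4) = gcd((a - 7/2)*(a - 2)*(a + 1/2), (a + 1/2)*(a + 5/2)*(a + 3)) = a + 1/2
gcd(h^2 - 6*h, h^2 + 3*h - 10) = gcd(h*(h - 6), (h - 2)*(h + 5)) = 1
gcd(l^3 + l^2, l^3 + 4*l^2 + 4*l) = l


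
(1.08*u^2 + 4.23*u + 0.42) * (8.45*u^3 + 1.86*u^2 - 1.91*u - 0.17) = 9.126*u^5 + 37.7523*u^4 + 9.354*u^3 - 7.4817*u^2 - 1.5213*u - 0.0714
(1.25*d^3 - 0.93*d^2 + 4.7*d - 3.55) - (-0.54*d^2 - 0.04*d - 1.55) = 1.25*d^3 - 0.39*d^2 + 4.74*d - 2.0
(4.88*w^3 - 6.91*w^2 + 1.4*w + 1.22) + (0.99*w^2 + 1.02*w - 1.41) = 4.88*w^3 - 5.92*w^2 + 2.42*w - 0.19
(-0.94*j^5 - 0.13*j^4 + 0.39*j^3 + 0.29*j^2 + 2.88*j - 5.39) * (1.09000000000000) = -1.0246*j^5 - 0.1417*j^4 + 0.4251*j^3 + 0.3161*j^2 + 3.1392*j - 5.8751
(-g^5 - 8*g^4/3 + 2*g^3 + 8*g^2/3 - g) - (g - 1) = -g^5 - 8*g^4/3 + 2*g^3 + 8*g^2/3 - 2*g + 1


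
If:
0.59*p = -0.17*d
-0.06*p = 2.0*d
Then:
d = 0.00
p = 0.00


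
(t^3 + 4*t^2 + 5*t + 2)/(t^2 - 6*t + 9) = (t^3 + 4*t^2 + 5*t + 2)/(t^2 - 6*t + 9)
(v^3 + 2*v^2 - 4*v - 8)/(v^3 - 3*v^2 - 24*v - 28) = (v - 2)/(v - 7)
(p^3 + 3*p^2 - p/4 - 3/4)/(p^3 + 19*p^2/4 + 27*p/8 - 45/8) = 2*(4*p^2 - 1)/(8*p^2 + 14*p - 15)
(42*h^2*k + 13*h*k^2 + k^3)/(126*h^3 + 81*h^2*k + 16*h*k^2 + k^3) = k/(3*h + k)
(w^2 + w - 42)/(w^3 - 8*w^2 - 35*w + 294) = (w^2 + w - 42)/(w^3 - 8*w^2 - 35*w + 294)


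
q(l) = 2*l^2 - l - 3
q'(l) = 4*l - 1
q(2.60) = 7.92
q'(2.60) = 9.40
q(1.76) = 1.44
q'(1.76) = 6.04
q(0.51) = -2.99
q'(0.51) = 1.04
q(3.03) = 12.33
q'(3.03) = 11.12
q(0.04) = -3.04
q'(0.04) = -0.84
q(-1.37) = 2.12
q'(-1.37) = -6.48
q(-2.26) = 9.48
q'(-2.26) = -10.04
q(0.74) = -2.64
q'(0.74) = 1.96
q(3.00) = 12.00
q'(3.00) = 11.00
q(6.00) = 63.00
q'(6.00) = 23.00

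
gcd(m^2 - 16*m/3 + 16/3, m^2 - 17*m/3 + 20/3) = m - 4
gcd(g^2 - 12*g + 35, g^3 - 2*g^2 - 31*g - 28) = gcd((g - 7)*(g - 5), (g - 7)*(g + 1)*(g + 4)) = g - 7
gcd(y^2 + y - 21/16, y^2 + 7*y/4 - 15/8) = y - 3/4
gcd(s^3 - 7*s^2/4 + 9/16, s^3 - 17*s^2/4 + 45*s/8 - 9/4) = s^2 - 9*s/4 + 9/8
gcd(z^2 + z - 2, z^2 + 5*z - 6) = z - 1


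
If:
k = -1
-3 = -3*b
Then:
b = 1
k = -1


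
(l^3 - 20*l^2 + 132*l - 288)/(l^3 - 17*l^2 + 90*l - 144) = (l - 6)/(l - 3)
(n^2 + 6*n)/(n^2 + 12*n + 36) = n/(n + 6)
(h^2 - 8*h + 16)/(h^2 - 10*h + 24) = (h - 4)/(h - 6)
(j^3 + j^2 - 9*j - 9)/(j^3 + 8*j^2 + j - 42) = (j^2 - 2*j - 3)/(j^2 + 5*j - 14)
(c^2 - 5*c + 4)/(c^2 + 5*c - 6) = (c - 4)/(c + 6)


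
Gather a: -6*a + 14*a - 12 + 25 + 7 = 8*a + 20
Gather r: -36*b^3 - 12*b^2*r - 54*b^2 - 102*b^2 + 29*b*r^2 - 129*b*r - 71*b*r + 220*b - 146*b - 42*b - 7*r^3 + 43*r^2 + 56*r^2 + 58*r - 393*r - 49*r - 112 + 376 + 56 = -36*b^3 - 156*b^2 + 32*b - 7*r^3 + r^2*(29*b + 99) + r*(-12*b^2 - 200*b - 384) + 320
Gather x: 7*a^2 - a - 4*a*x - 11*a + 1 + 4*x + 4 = 7*a^2 - 12*a + x*(4 - 4*a) + 5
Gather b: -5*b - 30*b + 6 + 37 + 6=49 - 35*b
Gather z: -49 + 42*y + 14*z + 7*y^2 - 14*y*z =7*y^2 + 42*y + z*(14 - 14*y) - 49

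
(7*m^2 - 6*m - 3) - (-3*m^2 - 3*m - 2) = 10*m^2 - 3*m - 1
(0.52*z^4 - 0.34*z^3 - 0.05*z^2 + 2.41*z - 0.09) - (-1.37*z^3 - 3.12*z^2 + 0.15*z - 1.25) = 0.52*z^4 + 1.03*z^3 + 3.07*z^2 + 2.26*z + 1.16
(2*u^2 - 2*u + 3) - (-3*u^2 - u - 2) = 5*u^2 - u + 5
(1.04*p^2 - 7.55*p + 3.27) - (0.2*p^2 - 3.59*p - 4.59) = 0.84*p^2 - 3.96*p + 7.86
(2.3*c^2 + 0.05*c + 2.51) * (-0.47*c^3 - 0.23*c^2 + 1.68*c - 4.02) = -1.081*c^5 - 0.5525*c^4 + 2.6728*c^3 - 9.7393*c^2 + 4.0158*c - 10.0902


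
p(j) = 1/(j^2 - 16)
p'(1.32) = -0.01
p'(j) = -2*j/(j^2 - 16)^2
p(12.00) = 0.01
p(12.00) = 0.01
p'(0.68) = -0.01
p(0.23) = -0.06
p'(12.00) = 0.00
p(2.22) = -0.09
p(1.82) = -0.08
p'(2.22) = -0.04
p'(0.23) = -0.00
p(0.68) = -0.06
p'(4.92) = -0.15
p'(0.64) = -0.01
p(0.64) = -0.06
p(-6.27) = 0.04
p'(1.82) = -0.02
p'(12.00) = 0.00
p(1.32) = -0.07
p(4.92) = 0.12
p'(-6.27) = 0.02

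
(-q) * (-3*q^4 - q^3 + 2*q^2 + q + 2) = 3*q^5 + q^4 - 2*q^3 - q^2 - 2*q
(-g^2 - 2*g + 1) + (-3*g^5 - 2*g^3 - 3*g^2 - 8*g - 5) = -3*g^5 - 2*g^3 - 4*g^2 - 10*g - 4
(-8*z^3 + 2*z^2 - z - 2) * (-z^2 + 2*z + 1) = 8*z^5 - 18*z^4 - 3*z^3 + 2*z^2 - 5*z - 2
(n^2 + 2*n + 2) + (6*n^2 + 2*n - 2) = 7*n^2 + 4*n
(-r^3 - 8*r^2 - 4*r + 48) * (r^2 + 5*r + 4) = -r^5 - 13*r^4 - 48*r^3 - 4*r^2 + 224*r + 192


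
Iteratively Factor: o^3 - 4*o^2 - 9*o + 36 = (o - 4)*(o^2 - 9) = (o - 4)*(o - 3)*(o + 3)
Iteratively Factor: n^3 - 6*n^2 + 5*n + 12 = (n - 3)*(n^2 - 3*n - 4) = (n - 4)*(n - 3)*(n + 1)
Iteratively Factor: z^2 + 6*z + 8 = (z + 4)*(z + 2)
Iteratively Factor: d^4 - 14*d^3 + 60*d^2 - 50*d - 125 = (d - 5)*(d^3 - 9*d^2 + 15*d + 25) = (d - 5)*(d + 1)*(d^2 - 10*d + 25) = (d - 5)^2*(d + 1)*(d - 5)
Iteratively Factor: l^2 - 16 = (l - 4)*(l + 4)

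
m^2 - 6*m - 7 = (m - 7)*(m + 1)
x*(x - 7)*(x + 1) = x^3 - 6*x^2 - 7*x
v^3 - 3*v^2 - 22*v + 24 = (v - 6)*(v - 1)*(v + 4)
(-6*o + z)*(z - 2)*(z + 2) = -6*o*z^2 + 24*o + z^3 - 4*z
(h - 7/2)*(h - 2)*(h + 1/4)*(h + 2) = h^4 - 13*h^3/4 - 39*h^2/8 + 13*h + 7/2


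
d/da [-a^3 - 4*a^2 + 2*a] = -3*a^2 - 8*a + 2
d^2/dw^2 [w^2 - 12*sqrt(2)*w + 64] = 2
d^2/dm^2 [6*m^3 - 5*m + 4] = 36*m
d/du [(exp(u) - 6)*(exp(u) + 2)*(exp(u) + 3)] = (3*exp(2*u) - 2*exp(u) - 24)*exp(u)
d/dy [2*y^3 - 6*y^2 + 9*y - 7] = 6*y^2 - 12*y + 9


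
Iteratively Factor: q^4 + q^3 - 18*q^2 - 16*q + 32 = (q + 2)*(q^3 - q^2 - 16*q + 16) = (q - 1)*(q + 2)*(q^2 - 16) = (q - 1)*(q + 2)*(q + 4)*(q - 4)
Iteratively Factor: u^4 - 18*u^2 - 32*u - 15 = (u + 3)*(u^3 - 3*u^2 - 9*u - 5) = (u - 5)*(u + 3)*(u^2 + 2*u + 1) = (u - 5)*(u + 1)*(u + 3)*(u + 1)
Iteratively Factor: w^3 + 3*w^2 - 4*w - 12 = (w + 3)*(w^2 - 4) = (w + 2)*(w + 3)*(w - 2)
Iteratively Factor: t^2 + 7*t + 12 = (t + 4)*(t + 3)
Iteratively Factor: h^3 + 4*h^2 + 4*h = (h)*(h^2 + 4*h + 4) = h*(h + 2)*(h + 2)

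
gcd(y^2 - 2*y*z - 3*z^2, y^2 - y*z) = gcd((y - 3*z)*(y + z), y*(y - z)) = 1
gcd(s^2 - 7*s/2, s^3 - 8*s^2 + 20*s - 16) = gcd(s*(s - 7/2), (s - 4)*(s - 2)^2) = 1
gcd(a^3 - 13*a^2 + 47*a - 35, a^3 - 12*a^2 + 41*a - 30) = a^2 - 6*a + 5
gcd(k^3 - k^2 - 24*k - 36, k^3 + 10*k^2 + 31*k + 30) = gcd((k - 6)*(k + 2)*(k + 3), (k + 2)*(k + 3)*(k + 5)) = k^2 + 5*k + 6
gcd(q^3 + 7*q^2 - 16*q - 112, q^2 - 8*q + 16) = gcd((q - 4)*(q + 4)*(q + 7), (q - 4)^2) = q - 4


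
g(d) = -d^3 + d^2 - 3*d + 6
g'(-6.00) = -123.00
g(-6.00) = 276.00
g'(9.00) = -228.00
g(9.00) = -669.00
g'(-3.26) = -41.40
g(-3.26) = 61.05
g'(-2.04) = -19.56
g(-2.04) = 24.77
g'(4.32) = -50.35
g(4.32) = -68.92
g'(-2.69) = -30.09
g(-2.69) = 40.77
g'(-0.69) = -5.81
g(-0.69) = 8.87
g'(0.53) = -2.78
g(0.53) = 4.54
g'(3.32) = -29.43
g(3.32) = -29.53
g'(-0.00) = -3.00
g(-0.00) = 6.00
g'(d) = -3*d^2 + 2*d - 3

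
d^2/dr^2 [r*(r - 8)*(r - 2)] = 6*r - 20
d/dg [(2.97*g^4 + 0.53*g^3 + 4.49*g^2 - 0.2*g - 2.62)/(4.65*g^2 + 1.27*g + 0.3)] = (27.621*g^5 + 13.7802*g^4 + 4.9102*g^3 + 7.1093*g^2 + 27.06*g + 3.2674)/(21.6225*g^4 + 11.811*g^3 + 4.4029*g^2 + 0.762*g + 0.09)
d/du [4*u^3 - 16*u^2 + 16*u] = 12*u^2 - 32*u + 16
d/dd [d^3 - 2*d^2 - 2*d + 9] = 3*d^2 - 4*d - 2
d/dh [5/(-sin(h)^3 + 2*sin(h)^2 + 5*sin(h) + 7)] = 5*(3*sin(h)^2 - 4*sin(h) - 5)*cos(h)/(sin(h)^3 - 2*sin(h)^2 - 5*sin(h) - 7)^2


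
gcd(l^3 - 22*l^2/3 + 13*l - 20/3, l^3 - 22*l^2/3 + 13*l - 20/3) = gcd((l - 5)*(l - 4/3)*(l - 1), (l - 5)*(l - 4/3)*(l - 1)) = l^3 - 22*l^2/3 + 13*l - 20/3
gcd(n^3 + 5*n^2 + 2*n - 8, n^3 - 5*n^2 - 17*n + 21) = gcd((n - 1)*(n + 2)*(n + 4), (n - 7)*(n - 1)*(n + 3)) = n - 1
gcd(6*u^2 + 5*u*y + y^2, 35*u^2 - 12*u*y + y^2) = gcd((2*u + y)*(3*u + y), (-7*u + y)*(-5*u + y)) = 1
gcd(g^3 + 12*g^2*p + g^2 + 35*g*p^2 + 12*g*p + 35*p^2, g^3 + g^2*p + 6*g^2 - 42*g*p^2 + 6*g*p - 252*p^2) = g + 7*p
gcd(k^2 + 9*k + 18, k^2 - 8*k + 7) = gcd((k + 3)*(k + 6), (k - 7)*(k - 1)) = 1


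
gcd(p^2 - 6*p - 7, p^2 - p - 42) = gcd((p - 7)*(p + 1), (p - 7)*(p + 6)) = p - 7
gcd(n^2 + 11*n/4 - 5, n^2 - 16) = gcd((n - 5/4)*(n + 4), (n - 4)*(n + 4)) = n + 4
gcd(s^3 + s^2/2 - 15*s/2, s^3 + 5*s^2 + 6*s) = s^2 + 3*s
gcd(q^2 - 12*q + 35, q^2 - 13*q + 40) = q - 5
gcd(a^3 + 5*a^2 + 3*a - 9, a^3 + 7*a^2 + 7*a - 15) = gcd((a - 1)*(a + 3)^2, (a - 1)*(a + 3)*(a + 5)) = a^2 + 2*a - 3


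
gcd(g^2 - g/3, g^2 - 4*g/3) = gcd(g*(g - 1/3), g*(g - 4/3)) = g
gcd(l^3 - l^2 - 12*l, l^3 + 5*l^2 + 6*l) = l^2 + 3*l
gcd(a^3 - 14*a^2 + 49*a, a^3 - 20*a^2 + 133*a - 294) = a^2 - 14*a + 49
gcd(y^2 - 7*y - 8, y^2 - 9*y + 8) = y - 8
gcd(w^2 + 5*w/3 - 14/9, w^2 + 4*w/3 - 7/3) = w + 7/3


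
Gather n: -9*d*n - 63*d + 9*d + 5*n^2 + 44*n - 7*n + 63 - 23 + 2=-54*d + 5*n^2 + n*(37 - 9*d) + 42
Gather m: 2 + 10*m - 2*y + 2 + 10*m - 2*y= 20*m - 4*y + 4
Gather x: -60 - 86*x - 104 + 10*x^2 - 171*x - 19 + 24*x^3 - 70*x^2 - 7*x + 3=24*x^3 - 60*x^2 - 264*x - 180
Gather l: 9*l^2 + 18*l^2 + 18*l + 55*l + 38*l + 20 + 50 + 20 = 27*l^2 + 111*l + 90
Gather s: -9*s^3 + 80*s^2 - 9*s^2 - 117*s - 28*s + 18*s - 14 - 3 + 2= -9*s^3 + 71*s^2 - 127*s - 15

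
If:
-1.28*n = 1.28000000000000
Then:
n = -1.00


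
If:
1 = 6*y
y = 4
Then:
No Solution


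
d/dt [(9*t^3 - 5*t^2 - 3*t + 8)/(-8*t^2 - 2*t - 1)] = (-72*t^4 - 36*t^3 - 41*t^2 + 138*t + 19)/(64*t^4 + 32*t^3 + 20*t^2 + 4*t + 1)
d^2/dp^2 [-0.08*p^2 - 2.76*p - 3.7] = -0.160000000000000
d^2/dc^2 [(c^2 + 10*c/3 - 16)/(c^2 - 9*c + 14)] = 2*(37*c^3 - 270*c^2 + 876*c - 1368)/(3*(c^6 - 27*c^5 + 285*c^4 - 1485*c^3 + 3990*c^2 - 5292*c + 2744))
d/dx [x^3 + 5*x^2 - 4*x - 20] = 3*x^2 + 10*x - 4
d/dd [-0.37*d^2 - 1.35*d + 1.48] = -0.74*d - 1.35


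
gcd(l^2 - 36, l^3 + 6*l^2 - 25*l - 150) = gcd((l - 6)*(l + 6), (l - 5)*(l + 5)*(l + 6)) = l + 6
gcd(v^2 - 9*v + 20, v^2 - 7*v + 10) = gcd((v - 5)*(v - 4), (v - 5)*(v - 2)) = v - 5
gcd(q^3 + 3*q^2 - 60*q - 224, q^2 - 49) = q + 7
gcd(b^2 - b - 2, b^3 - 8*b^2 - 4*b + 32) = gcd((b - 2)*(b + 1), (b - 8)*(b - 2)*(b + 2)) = b - 2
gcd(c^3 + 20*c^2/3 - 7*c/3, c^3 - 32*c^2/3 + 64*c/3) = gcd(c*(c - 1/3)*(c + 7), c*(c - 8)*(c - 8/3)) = c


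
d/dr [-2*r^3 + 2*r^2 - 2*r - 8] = -6*r^2 + 4*r - 2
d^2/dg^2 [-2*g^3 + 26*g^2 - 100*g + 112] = 52 - 12*g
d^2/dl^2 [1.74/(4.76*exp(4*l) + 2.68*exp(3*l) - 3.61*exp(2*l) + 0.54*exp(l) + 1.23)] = ((-132.5184*exp(3*l) - 41.9688*exp(2*l) + 25.1256*exp(l) - 0.9396)*(4.76*exp(4*l) + 2.68*exp(3*l) - 3.61*exp(2*l) + 0.54*exp(l) + 1.23) + 1.74*(19.04*exp(3*l) + 8.04*exp(2*l) - 7.22*exp(l) + 0.54)*(38.08*exp(3*l) + 16.08*exp(2*l) - 14.44*exp(l) + 1.08)*exp(l))*exp(l)/(4.76*exp(4*l) + 2.68*exp(3*l) - 3.61*exp(2*l) + 0.54*exp(l) + 1.23)^3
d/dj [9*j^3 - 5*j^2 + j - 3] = 27*j^2 - 10*j + 1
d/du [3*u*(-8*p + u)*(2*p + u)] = -48*p^2 - 36*p*u + 9*u^2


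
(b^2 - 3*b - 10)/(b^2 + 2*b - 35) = (b + 2)/(b + 7)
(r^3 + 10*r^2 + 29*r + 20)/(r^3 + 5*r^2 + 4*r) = (r + 5)/r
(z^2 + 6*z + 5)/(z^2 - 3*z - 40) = (z + 1)/(z - 8)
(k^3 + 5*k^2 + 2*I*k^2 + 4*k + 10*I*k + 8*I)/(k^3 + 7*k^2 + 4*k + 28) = (k^2 + 5*k + 4)/(k^2 + k*(7 - 2*I) - 14*I)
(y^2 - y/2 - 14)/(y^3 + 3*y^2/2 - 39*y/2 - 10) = (2*y + 7)/(2*y^2 + 11*y + 5)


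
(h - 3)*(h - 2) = h^2 - 5*h + 6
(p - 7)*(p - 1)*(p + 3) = p^3 - 5*p^2 - 17*p + 21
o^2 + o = o*(o + 1)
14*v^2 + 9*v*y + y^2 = (2*v + y)*(7*v + y)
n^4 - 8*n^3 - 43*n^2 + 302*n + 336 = (n - 8)*(n - 7)*(n + 1)*(n + 6)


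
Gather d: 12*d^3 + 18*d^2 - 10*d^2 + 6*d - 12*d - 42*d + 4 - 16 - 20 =12*d^3 + 8*d^2 - 48*d - 32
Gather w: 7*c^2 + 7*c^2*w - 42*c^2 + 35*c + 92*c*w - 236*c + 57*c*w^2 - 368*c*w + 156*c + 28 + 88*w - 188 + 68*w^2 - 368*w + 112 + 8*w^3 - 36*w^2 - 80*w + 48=-35*c^2 - 45*c + 8*w^3 + w^2*(57*c + 32) + w*(7*c^2 - 276*c - 360)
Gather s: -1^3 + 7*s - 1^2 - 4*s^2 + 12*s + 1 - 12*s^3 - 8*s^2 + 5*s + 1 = -12*s^3 - 12*s^2 + 24*s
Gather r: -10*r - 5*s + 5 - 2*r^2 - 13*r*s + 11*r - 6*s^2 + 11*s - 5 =-2*r^2 + r*(1 - 13*s) - 6*s^2 + 6*s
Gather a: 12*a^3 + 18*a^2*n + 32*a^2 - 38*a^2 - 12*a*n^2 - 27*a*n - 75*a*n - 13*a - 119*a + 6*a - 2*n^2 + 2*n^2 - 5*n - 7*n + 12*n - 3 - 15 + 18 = 12*a^3 + a^2*(18*n - 6) + a*(-12*n^2 - 102*n - 126)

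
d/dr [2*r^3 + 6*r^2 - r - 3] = 6*r^2 + 12*r - 1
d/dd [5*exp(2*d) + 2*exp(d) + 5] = (10*exp(d) + 2)*exp(d)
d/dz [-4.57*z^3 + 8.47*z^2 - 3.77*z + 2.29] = -13.71*z^2 + 16.94*z - 3.77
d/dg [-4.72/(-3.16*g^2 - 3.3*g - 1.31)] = (-29.8304*g - 15.576)/(3.16*g^2 + 3.3*g + 1.31)^2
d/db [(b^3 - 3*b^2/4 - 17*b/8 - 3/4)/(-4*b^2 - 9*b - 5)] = (-32*b^4 - 144*b^3 - 134*b^2 + 12*b + 31)/(8*(16*b^4 + 72*b^3 + 121*b^2 + 90*b + 25))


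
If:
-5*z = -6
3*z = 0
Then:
No Solution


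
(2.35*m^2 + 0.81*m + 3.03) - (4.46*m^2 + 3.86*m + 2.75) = -2.11*m^2 - 3.05*m + 0.28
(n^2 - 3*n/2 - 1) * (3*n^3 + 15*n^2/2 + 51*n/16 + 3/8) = 3*n^5 + 3*n^4 - 177*n^3/16 - 381*n^2/32 - 15*n/4 - 3/8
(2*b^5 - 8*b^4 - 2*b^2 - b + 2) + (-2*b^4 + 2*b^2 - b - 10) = 2*b^5 - 10*b^4 - 2*b - 8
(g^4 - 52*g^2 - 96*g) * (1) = g^4 - 52*g^2 - 96*g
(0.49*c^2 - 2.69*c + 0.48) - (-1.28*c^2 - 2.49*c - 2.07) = 1.77*c^2 - 0.2*c + 2.55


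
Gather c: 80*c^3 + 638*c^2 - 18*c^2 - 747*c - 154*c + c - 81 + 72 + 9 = 80*c^3 + 620*c^2 - 900*c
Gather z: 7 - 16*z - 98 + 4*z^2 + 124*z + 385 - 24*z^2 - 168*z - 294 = -20*z^2 - 60*z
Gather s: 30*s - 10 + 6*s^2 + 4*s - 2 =6*s^2 + 34*s - 12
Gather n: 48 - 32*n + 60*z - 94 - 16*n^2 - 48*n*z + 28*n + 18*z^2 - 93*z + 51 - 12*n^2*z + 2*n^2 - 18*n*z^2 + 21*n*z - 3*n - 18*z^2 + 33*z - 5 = n^2*(-12*z - 14) + n*(-18*z^2 - 27*z - 7)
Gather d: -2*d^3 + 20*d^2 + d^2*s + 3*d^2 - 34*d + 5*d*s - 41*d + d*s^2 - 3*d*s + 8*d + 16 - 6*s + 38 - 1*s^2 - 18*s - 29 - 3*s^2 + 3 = -2*d^3 + d^2*(s + 23) + d*(s^2 + 2*s - 67) - 4*s^2 - 24*s + 28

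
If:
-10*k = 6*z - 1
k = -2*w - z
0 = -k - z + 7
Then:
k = -41/4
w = -7/2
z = 69/4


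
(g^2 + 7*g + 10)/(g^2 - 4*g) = (g^2 + 7*g + 10)/(g*(g - 4))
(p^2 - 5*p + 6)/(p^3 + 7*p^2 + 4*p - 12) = (p^2 - 5*p + 6)/(p^3 + 7*p^2 + 4*p - 12)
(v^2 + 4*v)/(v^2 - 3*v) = (v + 4)/(v - 3)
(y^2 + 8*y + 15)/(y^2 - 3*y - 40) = (y + 3)/(y - 8)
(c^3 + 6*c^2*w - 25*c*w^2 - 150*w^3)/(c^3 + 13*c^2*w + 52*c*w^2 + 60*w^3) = (c - 5*w)/(c + 2*w)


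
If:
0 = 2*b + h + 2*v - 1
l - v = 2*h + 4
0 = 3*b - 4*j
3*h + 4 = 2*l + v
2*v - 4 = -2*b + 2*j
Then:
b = 28/9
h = -23/3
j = 7/3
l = -91/9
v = 11/9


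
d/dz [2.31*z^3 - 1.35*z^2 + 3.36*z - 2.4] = 6.93*z^2 - 2.7*z + 3.36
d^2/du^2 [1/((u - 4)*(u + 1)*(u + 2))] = 2*(6*u^4 - 8*u^3 - 27*u^2 + 54*u + 92)/(u^9 - 3*u^8 - 27*u^7 + 35*u^6 + 318*u^5 + 156*u^4 - 1288*u^3 - 2592*u^2 - 1920*u - 512)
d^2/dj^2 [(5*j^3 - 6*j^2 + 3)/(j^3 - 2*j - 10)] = 4*(-3*j^6 + 15*j^5 + 141*j^4 - 200*j^3 + 141*j^2 + 795*j - 294)/(j^9 - 6*j^7 - 30*j^6 + 12*j^5 + 120*j^4 + 292*j^3 - 120*j^2 - 600*j - 1000)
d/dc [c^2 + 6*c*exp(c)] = 6*c*exp(c) + 2*c + 6*exp(c)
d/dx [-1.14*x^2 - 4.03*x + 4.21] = -2.28*x - 4.03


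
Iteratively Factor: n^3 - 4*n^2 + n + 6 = (n - 2)*(n^2 - 2*n - 3) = (n - 3)*(n - 2)*(n + 1)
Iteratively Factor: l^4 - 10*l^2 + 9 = (l + 3)*(l^3 - 3*l^2 - l + 3) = (l + 1)*(l + 3)*(l^2 - 4*l + 3) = (l - 3)*(l + 1)*(l + 3)*(l - 1)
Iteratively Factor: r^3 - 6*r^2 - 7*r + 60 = (r + 3)*(r^2 - 9*r + 20) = (r - 4)*(r + 3)*(r - 5)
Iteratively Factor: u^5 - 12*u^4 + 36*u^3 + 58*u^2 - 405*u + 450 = (u - 5)*(u^4 - 7*u^3 + u^2 + 63*u - 90) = (u - 5)*(u - 3)*(u^3 - 4*u^2 - 11*u + 30) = (u - 5)^2*(u - 3)*(u^2 + u - 6) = (u - 5)^2*(u - 3)*(u + 3)*(u - 2)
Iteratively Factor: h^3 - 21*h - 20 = (h - 5)*(h^2 + 5*h + 4) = (h - 5)*(h + 1)*(h + 4)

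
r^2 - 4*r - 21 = (r - 7)*(r + 3)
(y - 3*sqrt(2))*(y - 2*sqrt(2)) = y^2 - 5*sqrt(2)*y + 12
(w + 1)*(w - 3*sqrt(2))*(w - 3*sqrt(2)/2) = w^3 - 9*sqrt(2)*w^2/2 + w^2 - 9*sqrt(2)*w/2 + 9*w + 9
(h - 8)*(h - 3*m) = h^2 - 3*h*m - 8*h + 24*m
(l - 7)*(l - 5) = l^2 - 12*l + 35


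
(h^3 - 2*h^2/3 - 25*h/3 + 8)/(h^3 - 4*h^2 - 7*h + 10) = (h^2 + h/3 - 8)/(h^2 - 3*h - 10)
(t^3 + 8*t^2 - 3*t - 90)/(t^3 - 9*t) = (t^2 + 11*t + 30)/(t*(t + 3))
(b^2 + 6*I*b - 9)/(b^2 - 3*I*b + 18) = (b + 3*I)/(b - 6*I)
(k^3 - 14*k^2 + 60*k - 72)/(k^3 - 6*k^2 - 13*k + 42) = (k^2 - 12*k + 36)/(k^2 - 4*k - 21)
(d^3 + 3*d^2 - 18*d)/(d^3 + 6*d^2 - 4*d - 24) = d*(d - 3)/(d^2 - 4)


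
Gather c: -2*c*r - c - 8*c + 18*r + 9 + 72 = c*(-2*r - 9) + 18*r + 81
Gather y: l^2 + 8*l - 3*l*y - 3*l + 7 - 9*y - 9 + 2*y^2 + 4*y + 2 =l^2 + 5*l + 2*y^2 + y*(-3*l - 5)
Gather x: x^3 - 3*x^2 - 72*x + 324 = x^3 - 3*x^2 - 72*x + 324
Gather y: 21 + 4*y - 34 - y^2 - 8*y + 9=-y^2 - 4*y - 4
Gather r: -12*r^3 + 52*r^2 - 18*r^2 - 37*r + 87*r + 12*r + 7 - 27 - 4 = -12*r^3 + 34*r^2 + 62*r - 24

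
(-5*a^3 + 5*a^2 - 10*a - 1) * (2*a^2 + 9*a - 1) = -10*a^5 - 35*a^4 + 30*a^3 - 97*a^2 + a + 1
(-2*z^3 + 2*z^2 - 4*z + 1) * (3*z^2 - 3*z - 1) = -6*z^5 + 12*z^4 - 16*z^3 + 13*z^2 + z - 1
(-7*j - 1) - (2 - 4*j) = -3*j - 3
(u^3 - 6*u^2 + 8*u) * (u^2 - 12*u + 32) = u^5 - 18*u^4 + 112*u^3 - 288*u^2 + 256*u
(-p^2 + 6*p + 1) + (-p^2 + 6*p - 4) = -2*p^2 + 12*p - 3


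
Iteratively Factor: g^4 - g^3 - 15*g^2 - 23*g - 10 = (g + 1)*(g^3 - 2*g^2 - 13*g - 10) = (g + 1)^2*(g^2 - 3*g - 10) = (g - 5)*(g + 1)^2*(g + 2)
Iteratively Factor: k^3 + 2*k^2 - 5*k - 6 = (k + 3)*(k^2 - k - 2) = (k + 1)*(k + 3)*(k - 2)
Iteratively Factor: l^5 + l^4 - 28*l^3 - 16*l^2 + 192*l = (l + 4)*(l^4 - 3*l^3 - 16*l^2 + 48*l) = (l + 4)^2*(l^3 - 7*l^2 + 12*l) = (l - 3)*(l + 4)^2*(l^2 - 4*l) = l*(l - 3)*(l + 4)^2*(l - 4)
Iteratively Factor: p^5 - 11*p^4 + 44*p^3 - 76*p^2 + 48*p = (p)*(p^4 - 11*p^3 + 44*p^2 - 76*p + 48) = p*(p - 2)*(p^3 - 9*p^2 + 26*p - 24) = p*(p - 3)*(p - 2)*(p^2 - 6*p + 8) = p*(p - 3)*(p - 2)^2*(p - 4)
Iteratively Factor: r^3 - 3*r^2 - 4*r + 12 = (r - 3)*(r^2 - 4) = (r - 3)*(r - 2)*(r + 2)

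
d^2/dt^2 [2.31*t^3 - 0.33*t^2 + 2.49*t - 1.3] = 13.86*t - 0.66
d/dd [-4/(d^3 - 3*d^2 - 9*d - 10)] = 12*(d^2 - 2*d - 3)/(-d^3 + 3*d^2 + 9*d + 10)^2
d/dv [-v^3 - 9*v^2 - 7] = 3*v*(-v - 6)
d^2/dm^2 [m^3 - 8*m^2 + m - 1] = 6*m - 16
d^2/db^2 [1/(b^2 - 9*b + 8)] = 2*(-b^2 + 9*b + (2*b - 9)^2 - 8)/(b^2 - 9*b + 8)^3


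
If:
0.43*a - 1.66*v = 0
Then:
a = 3.86046511627907*v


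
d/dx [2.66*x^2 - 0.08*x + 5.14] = 5.32*x - 0.08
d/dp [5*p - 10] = 5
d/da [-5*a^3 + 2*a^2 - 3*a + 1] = -15*a^2 + 4*a - 3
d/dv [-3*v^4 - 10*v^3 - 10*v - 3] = -12*v^3 - 30*v^2 - 10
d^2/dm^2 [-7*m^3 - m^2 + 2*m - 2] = -42*m - 2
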